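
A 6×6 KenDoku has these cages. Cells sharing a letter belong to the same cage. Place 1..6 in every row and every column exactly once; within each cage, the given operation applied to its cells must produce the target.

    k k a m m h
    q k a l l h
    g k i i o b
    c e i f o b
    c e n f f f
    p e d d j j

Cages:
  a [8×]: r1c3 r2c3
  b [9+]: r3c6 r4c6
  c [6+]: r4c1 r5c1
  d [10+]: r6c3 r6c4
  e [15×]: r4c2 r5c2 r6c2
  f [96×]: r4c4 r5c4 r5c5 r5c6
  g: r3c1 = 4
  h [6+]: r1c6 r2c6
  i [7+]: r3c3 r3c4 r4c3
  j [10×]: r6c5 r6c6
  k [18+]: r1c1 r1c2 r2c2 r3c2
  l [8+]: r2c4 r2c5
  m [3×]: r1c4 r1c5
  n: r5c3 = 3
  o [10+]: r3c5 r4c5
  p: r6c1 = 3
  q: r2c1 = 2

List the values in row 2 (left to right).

Cage q is given, leaving r2c1 = 2.
Row 2 already has 2, which forces r2c3 = 4.
G is a freebie, so r3c1 = 4.
Row 3 already has 4, so r3c5 = 6.
Column 5 already has 6; hence r4c5 = 4.
Cage n is given, leaving r5c3 = 3.
Cage p is a single given cell, so r6c1 = 3.
Column 3 now contains 4, leaving r6c3 = 6.
Row 6 now contains 6, leaving r6c4 = 4.
Column 3 now contains 4, so r1c3 = 2.
The 3 cells of cage i must have sum 7; hence r3c3 = 5.
Cage i needs sum 7, so r3c4 = 1.
The two cells of cage b must have sum 9, leaving r3c6 = 3.
Cage e has product 15; hence r4c2 = 3.
The 3 cells of cage i must have sum 7; hence r4c3 = 1.
Row 4 already has 4; hence r4c4 = 2.
The two cells of cage b must have sum 9; hence r4c6 = 6.
Cage f has product 96, so r5c4 = 6.
Cage f has product 96, so r5c5 = 2.
Cage f needs product 96; hence r5c6 = 4.
Column 5 already has 2, which forces r6c5 = 5.
Row 6 now contains 5, so r6c6 = 2.
Column 4 now contains 1; hence r1c4 = 3.
Cage m's pair has product 3, leaving r1c5 = 1.
1 is placed in row 1; hence r1c6 = 5.
The two cells of cage l must have sum 8; hence r2c4 = 5.
Column 5 already has 5; hence r2c5 = 3.
Column 6 now contains 5; hence r2c6 = 1.
Row 3 already has 3, which forces r3c2 = 2.
1 is placed in row 4, leaving r4c1 = 5.
Cage c's pair has sum 6, which forces r5c1 = 1.
Cage e has product 15, leaving r5c2 = 5.
Row 6 now contains 5, which forces r6c2 = 1.
Row 1 now contains 5; hence r1c1 = 6.
Cage k needs sum 18, so r1c2 = 4.
Row 2 now contains 5; hence r2c2 = 6.
Completed grid: 6 4 2 3 1 5 / 2 6 4 5 3 1 / 4 2 5 1 6 3 / 5 3 1 2 4 6 / 1 5 3 6 2 4 / 3 1 6 4 5 2.

2 6 4 5 3 1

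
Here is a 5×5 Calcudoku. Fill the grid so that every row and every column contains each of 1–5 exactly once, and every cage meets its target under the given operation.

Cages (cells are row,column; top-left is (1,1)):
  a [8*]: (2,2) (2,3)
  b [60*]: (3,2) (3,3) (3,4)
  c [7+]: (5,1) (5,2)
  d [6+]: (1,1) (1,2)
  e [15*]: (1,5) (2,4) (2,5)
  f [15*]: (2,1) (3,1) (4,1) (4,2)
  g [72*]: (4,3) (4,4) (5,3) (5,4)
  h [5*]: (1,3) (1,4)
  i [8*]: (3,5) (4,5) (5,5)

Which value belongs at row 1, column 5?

3

Cage f needs product 15, which forces (4,2) = 1.
In row 1, 3 can only go at (1,5), so (1,5) = 3.
The only place for 3 in row 2 is (2,1).
Cage f has product 15, leaving (3,1) = 1.
Column 1 already has 3, leaving (4,1) = 5.
The 3 cells of cage i must have product 8, which forces (5,5) = 1.
The 3 cells of cage e must have product 15, which forces (2,4) = 1.
Column 5 now contains 1, which forces (2,5) = 5.
The two cells of cage h must have product 5, so (1,3) = 1.
1 is placed in column 4, so (1,4) = 5.
Row 3 needs a 2, and only (3,5) is open for it.
2 is placed in column 5, so (4,5) = 4.
The only place for 2 in row 5 is (5,1).
Column 1 now contains 2; hence (1,1) = 4.
The two cells of cage d must have sum 6, leaving (1,2) = 2.
Column 2 already has 2, which forces (2,2) = 4.
4 is placed in row 2, so (2,3) = 2.
Column 3 already has 2, which forces (4,3) = 3.
Row 4 already has 3, leaving (4,4) = 2.
Cage c needs two cells with sum 7; hence (5,2) = 5.
Column 3 now contains 3; hence (5,3) = 4.
4 is placed in row 5, which forces (5,4) = 3.
Column 2 now contains 5; hence (3,2) = 3.
Column 3 now contains 4, so (3,3) = 5.
Column 4 now contains 3; hence (3,4) = 4.
The full grid is 4 2 1 5 3 / 3 4 2 1 5 / 1 3 5 4 2 / 5 1 3 2 4 / 2 5 4 3 1.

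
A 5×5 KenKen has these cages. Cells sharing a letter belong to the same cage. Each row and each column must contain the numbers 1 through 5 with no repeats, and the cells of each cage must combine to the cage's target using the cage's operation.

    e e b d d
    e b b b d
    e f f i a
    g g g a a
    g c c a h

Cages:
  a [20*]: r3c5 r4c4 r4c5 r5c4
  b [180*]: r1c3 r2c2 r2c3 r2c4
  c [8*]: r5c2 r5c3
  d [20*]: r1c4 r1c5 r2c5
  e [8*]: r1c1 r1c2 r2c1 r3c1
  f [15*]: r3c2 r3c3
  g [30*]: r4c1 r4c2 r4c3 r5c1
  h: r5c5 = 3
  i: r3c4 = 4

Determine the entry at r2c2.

The 4 cells of cage e must have product 8; hence r1c2 = 1.
The 4 cells of cage b must have product 180; hence r1c3 = 3.
Column 3 already has 3, so r3c3 = 5.
Cage i is a single given cell, which forces r3c4 = 4.
H is a freebie, leaving r5c5 = 3.
Column 3 already has 5, leaving r2c3 = 4.
Row 3 now contains 5, leaving r3c2 = 3.
4 is placed in column 3, which forces r5c3 = 2.
Cage e needs product 8, so r1c1 = 4.
Row 1 already has 4, so r1c5 = 5.
3 is placed in column 2; hence r2c2 = 5.
The 4 cells of cage b must have product 180, leaving r2c4 = 3.
Cage g needs product 30, which forces r4c1 = 3.
The 4 cells of cage g must have product 30, so r4c2 = 2.
2 is placed in column 3, so r4c3 = 1.
1 is placed in row 4, which forces r4c4 = 5.
1 is placed in row 4, leaving r4c5 = 4.
Cage g has product 30, leaving r5c1 = 5.
2 is placed in row 5, leaving r5c2 = 4.
5 is placed in column 4, leaving r5c4 = 1.
5 is placed in row 1; hence r1c4 = 2.
Cage d needs product 20, leaving r2c5 = 2.
Cage a needs product 20; hence r3c5 = 1.
Row 2 already has 2, so r2c1 = 1.
1 is placed in row 3; hence r3c1 = 2.
Completed grid: 4 1 3 2 5 / 1 5 4 3 2 / 2 3 5 4 1 / 3 2 1 5 4 / 5 4 2 1 3.

5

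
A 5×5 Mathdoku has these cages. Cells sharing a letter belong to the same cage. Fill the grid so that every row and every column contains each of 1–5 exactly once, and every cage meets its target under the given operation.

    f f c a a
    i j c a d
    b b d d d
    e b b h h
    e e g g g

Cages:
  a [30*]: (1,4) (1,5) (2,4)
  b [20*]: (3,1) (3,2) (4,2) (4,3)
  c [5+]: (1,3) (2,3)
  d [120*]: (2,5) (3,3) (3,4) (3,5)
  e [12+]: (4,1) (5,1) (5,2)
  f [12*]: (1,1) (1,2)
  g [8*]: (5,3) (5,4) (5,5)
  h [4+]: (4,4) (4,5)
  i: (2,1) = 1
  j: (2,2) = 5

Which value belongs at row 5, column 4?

I is a freebie, so (2,1) = 1.
J is a freebie; hence (2,2) = 5.
Row 1 needs a 1, and only (1,3) is open for it.
The two cells of cage c must have sum 5, so (2,3) = 4.
Column 3 now contains 4; hence (5,3) = 2.
The 4 cells of cage b must have product 20, so (3,1) = 2.
Cage b needs product 20, which forces (3,2) = 1.
The 4 cells of cage b must have product 20, leaving (4,2) = 2.
2 is placed in column 3; hence (4,3) = 5.
The 4 cells of cage d must have product 120, leaving (2,5) = 2.
5 is placed in column 3, leaving (3,3) = 3.
Cage e needs sum 12; hence (5,1) = 5.
Cage a needs product 30, so (1,4) = 2.
The 3 cells of cage a must have product 30; hence (1,5) = 5.
Row 2 already has 2; hence (2,4) = 3.
Column 5 now contains 5; hence (3,5) = 4.
Column 4 already has 3, so (4,4) = 1.
1 is placed in row 4, which forces (4,5) = 3.
1 is placed in column 4, which forces (5,4) = 4.
Column 5 already has 4; hence (5,5) = 1.
4 is placed in row 3, leaving (3,4) = 5.
3 is placed in row 4, leaving (4,1) = 4.
4 is placed in row 5, leaving (5,2) = 3.
Column 1 already has 4, so (1,1) = 3.
3 is placed in column 2, which forces (1,2) = 4.
Filled in: 3 4 1 2 5 / 1 5 4 3 2 / 2 1 3 5 4 / 4 2 5 1 3 / 5 3 2 4 1.

4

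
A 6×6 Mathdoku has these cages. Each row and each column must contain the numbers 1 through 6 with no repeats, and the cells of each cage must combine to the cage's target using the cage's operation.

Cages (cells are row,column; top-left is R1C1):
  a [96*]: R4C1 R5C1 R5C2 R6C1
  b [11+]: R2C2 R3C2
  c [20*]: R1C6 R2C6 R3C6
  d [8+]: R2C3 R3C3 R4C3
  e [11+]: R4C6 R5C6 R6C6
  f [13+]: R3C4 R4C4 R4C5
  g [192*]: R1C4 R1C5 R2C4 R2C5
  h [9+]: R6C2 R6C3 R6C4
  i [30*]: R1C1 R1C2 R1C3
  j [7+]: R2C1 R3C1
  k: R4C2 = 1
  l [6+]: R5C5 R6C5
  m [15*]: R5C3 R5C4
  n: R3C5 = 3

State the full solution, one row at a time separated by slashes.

N is a freebie, so R3C5 = 3.
Cage k is a single given cell; hence R4C2 = 1.
Column 4 needs a 1, and only R6C4 is open for it.
The only place for 4 in column 2 is R5C2.
In row 5, 6 can only go at R5C6, so R5C6 = 6.
In column 5, 1 can only go at R5C5, so R5C5 = 1.
The two cells of cage l must have sum 6; hence R6C5 = 5.
Row 5 needs a 2, and only R5C1 is open for it.
The only place for 4 in row 6 is R6C1.
Column 1 now contains 4, so R4C1 = 3.
Row 4 now contains 3; hence R4C6 = 2.
2 is placed in column 6, leaving R6C6 = 3.
Cage f has sum 13; hence R4C4 = 5.
Column 4 already has 5, which forces R5C4 = 3.
Cage d needs sum 8, leaving R2C3 = 3.
Cage d needs sum 8, so R3C3 = 1.
Row 4 now contains 5, leaving R4C3 = 4.
Row 4 already has 4; hence R4C5 = 6.
3 is placed in row 5, which forces R5C3 = 5.
Cage j's pair has sum 7, leaving R2C1 = 1.
Row 3 already has 1, which forces R3C1 = 6.
Row 3 already has 6, so R3C2 = 5.
Cage f needs sum 13, leaving R3C4 = 2.
5 is placed in row 3; hence R3C6 = 4.
Column 1 now contains 1, leaving R1C1 = 5.
5 is placed in column 2, which forces R1C2 = 3.
The 3 cells of cage i must have product 30; hence R1C3 = 2.
Row 1 now contains 2, leaving R1C5 = 4.
Cage c needs product 20, leaving R1C6 = 1.
5 is placed in column 2, so R2C2 = 6.
Row 2 now contains 6, which forces R2C4 = 4.
4 is placed in column 5, leaving R2C5 = 2.
4 is placed in column 6; hence R2C6 = 5.
6 is placed in column 2, leaving R6C2 = 2.
2 is placed in column 3; hence R6C3 = 6.
Row 1 already has 4, so R1C4 = 6.

5 3 2 6 4 1 / 1 6 3 4 2 5 / 6 5 1 2 3 4 / 3 1 4 5 6 2 / 2 4 5 3 1 6 / 4 2 6 1 5 3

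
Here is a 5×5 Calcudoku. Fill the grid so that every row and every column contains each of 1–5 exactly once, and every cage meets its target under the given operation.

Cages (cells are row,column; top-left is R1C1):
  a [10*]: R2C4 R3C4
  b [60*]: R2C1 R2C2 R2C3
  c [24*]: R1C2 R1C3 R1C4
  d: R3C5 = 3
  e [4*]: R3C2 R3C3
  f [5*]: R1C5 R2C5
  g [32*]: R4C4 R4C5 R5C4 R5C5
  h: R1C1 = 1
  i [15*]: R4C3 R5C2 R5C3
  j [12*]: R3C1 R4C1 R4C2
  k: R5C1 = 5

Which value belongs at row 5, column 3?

1

H is a freebie, so R1C1 = 1.
Row 1 now contains 1, leaving R1C5 = 5.
Column 5 already has 5; hence R2C5 = 1.
Cage d is given, which forces R3C5 = 3.
K is a freebie, leaving R5C1 = 5.
The 3 cells of cage j must have product 12, leaving R4C1 = 3.
The 3 cells of cage i must have product 15, which forces R4C3 = 5.
Column 1 already has 3, so R2C1 = 4.
Cage b needs product 60, so R2C2 = 5.
The 3 cells of cage b must have product 60; hence R2C3 = 3.
Row 2 now contains 5; hence R2C4 = 2.
Column 1 now contains 4, leaving R3C1 = 2.
Column 4 now contains 2, leaving R3C4 = 5.
Column 3 already has 3; hence R5C3 = 1.
1 is placed in row 5, leaving R5C4 = 4.
Row 5 now contains 4; hence R5C5 = 2.
4 is placed in column 4, which forces R1C4 = 3.
The two cells of cage e must have product 4, leaving R3C2 = 1.
1 is placed in column 3, leaving R3C3 = 4.
Cage j has product 12; hence R4C2 = 2.
4 is placed in column 4, leaving R4C4 = 1.
2 is placed in column 5, leaving R4C5 = 4.
1 is placed in row 5, which forces R5C2 = 3.
Column 2 now contains 2, leaving R1C2 = 4.
Column 3 now contains 4; hence R1C3 = 2.
Filled in: 1 4 2 3 5 / 4 5 3 2 1 / 2 1 4 5 3 / 3 2 5 1 4 / 5 3 1 4 2.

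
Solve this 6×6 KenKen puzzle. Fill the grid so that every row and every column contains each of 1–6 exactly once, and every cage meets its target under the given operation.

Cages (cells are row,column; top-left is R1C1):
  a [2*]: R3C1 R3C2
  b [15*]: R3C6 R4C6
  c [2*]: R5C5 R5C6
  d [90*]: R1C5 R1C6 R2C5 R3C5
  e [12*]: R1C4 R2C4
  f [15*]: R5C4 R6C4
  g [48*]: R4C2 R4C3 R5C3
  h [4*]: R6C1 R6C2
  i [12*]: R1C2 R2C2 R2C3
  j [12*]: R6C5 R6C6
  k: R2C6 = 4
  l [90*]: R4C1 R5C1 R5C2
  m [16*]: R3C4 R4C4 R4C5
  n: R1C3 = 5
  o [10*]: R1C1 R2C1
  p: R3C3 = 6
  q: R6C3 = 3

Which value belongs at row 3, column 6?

3

Cage n is given, leaving R1C3 = 5.
Cage k is a single given cell, so R2C6 = 4.
Cage p is given; hence R3C3 = 6.
Q is a freebie, leaving R6C3 = 3.
Row 6 now contains 3; hence R6C4 = 5.
Row 1 now contains 5; hence R1C1 = 2.
Cage o's pair has product 10; hence R2C1 = 5.
2 is placed in column 1, leaving R3C1 = 1.
Row 3 now contains 1; hence R3C2 = 2.
2 is placed in row 3, so R3C4 = 4.
Cage g needs product 48, which forces R4C2 = 6.
Column 4 now contains 4, leaving R4C4 = 1.
Column 4 now contains 5; hence R5C4 = 3.
Column 1 already has 1, so R6C1 = 4.
Row 6 now contains 4, leaving R6C2 = 1.
Column 2 now contains 1, leaving R1C2 = 4.
Column 4 now contains 4, so R1C4 = 6.
Column 2 now contains 1, so R2C2 = 3.
Cage i has product 12, so R2C3 = 1.
Cage e needs two cells with product 12; hence R2C4 = 2.
1 is placed in row 2, leaving R2C5 = 6.
Cage d has product 90, which forces R3C5 = 5.
Row 3 already has 5, leaving R3C6 = 3.
Row 4 already has 6; hence R4C1 = 3.
Cage m needs product 16, which forces R4C5 = 4.
3 is placed in column 6, leaving R4C6 = 5.
Row 5 now contains 3, leaving R5C1 = 6.
Row 5 now contains 3, so R5C2 = 5.
6 is placed in column 5, which forces R6C5 = 2.
Row 6 now contains 2, which forces R6C6 = 6.
The 4 cells of cage d must have product 90, leaving R1C5 = 3.
3 is placed in column 6; hence R1C6 = 1.
Row 4 already has 4, which forces R4C3 = 2.
The 3 cells of cage g must have product 48, so R5C3 = 4.
2 is placed in column 5, leaving R5C5 = 1.
The two cells of cage c must have product 2; hence R5C6 = 2.
The full grid is 2 4 5 6 3 1 / 5 3 1 2 6 4 / 1 2 6 4 5 3 / 3 6 2 1 4 5 / 6 5 4 3 1 2 / 4 1 3 5 2 6.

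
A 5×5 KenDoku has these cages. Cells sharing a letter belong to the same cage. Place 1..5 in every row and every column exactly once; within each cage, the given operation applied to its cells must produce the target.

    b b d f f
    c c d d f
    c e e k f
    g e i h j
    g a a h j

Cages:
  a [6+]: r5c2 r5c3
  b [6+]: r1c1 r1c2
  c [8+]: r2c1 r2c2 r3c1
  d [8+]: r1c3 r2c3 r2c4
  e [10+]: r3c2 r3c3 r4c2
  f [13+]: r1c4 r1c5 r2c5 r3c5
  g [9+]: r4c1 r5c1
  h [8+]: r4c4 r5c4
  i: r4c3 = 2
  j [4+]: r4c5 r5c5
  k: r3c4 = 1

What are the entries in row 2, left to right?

2 3 1 4 5

Cage k is a single given cell, leaving r3c4 = 1.
Cage i is given, so r4c3 = 2.
Row 5 needs a 2, and only r5c2 is open for it.
Cage a's pair has sum 6, which forces r5c3 = 4.
The 3 cells of cage e must have sum 10; hence r3c2 = 4.
The two cells of cage g must have sum 9, so r4c1 = 4.
Row 5 now contains 4, leaving r5c1 = 5.
5 is placed in row 5, so r5c4 = 3.
Row 5 now contains 3, so r5c5 = 1.
Cage b needs two cells with sum 6; hence r1c1 = 1.
Cage b's pair has sum 6, so r1c2 = 5.
Row 1 already has 5; hence r1c3 = 3.
1 is placed in column 1, so r2c1 = 2.
5 is placed in column 2, which forces r2c2 = 3.
2 is placed in row 2; hence r2c4 = 4.
Row 2 already has 4, leaving r2c5 = 5.
Column 1 now contains 2, so r3c1 = 3.
Column 3 already has 3, which forces r3c3 = 5.
Row 3 already has 3, which forces r3c5 = 2.
3 is placed in column 2; hence r4c2 = 1.
3 is placed in column 4, so r4c4 = 5.
Column 5 now contains 1; hence r4c5 = 3.
Column 4 now contains 4, leaving r1c4 = 2.
Column 5 already has 2, so r1c5 = 4.
Row 2 now contains 5, which forces r2c3 = 1.
Filled in: 1 5 3 2 4 / 2 3 1 4 5 / 3 4 5 1 2 / 4 1 2 5 3 / 5 2 4 3 1.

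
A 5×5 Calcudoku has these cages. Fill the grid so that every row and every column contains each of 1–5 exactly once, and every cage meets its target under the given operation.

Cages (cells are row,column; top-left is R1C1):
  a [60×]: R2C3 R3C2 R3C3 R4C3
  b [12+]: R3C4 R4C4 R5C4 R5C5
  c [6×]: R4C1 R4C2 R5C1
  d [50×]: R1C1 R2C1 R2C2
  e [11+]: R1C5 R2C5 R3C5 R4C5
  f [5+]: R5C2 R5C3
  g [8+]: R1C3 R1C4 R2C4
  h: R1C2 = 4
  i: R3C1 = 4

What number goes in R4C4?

The 3 cells of cage d must have product 50; hence R1C1 = 5.
Cage h is a single given cell; hence R1C2 = 4.
The 3 cells of cage d must have product 50, leaving R2C1 = 2.
The 3 cells of cage d must have product 50, so R2C2 = 5.
Cage i is given, which forces R3C1 = 4.
Cage c has product 6, leaving R4C2 = 2.
In column 3, 2 can only go at R5C3, so R5C3 = 2.
The two cells of cage f must have sum 5, so R5C2 = 3.
3 is placed in column 2; hence R3C2 = 1.
The 3 cells of cage c must have product 6, leaving R4C1 = 3.
Row 5 now contains 3, leaving R5C1 = 1.
Cage b has sum 12, leaving R3C4 = 2.
Cage b needs sum 12, leaving R4C4 = 1.
Row 4 now contains 1, which forces R4C5 = 5.
Column 5 already has 5, so R5C5 = 4.
Cage g has sum 8; hence R1C3 = 1.
Column 4 now contains 1, which forces R1C4 = 3.
The 4 cells of cage e must have sum 11, so R1C5 = 2.
Cage a has product 60, so R2C3 = 3.
Cage g has sum 8, which forces R2C4 = 4.
Cage e has sum 11, so R2C5 = 1.
Cage a has product 60, so R3C3 = 5.
Column 5 already has 5, so R3C5 = 3.
Row 4 now contains 5, so R4C3 = 4.
Row 5 now contains 4, leaving R5C4 = 5.
Filled in: 5 4 1 3 2 / 2 5 3 4 1 / 4 1 5 2 3 / 3 2 4 1 5 / 1 3 2 5 4.

1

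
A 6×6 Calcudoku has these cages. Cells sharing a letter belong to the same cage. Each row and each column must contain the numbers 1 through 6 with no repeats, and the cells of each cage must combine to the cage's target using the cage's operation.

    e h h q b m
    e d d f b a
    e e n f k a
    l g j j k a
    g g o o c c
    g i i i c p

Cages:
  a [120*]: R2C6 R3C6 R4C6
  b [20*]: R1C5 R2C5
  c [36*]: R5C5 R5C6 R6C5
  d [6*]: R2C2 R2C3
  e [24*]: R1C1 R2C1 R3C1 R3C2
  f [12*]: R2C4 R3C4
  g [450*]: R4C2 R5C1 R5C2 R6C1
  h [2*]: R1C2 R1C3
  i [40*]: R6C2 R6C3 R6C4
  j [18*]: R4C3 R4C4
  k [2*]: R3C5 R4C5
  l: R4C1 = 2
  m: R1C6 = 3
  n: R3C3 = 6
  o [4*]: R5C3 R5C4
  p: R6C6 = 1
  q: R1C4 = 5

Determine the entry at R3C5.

2

Q is a freebie, so R1C4 = 5.
Row 1 already has 5; hence R1C5 = 4.
Cage m is a single given cell; hence R1C6 = 3.
Column 5 already has 4; hence R2C5 = 5.
Cage n is a single given cell, leaving R3C3 = 6.
Cage l is a single given cell, leaving R4C1 = 2.
Column 3 now contains 6, which forces R4C3 = 3.
3 is placed in row 4; hence R4C4 = 6.
Row 4 now contains 2, so R4C5 = 1.
Cage p is given, leaving R6C6 = 1.
Cage a has product 120, so R2C6 = 6.
Column 5 now contains 1, so R3C5 = 2.
Row 4 already has 6, which forces R4C2 = 5.
Row 4 already has 5, leaving R4C6 = 4.
Column 6 now contains 6, which forces R5C6 = 2.
Cage e needs product 24; hence R1C1 = 6.
Cage e needs product 24, which forces R2C1 = 1.
Row 2 already has 6, so R2C2 = 3.
The two cells of cage d must have product 6, which forces R2C3 = 2.
Row 2 already has 3, which forces R2C4 = 4.
Cage e has product 24, so R3C1 = 4.
Row 3 now contains 2, which forces R3C2 = 1.
Column 4 already has 4, so R3C4 = 3.
Column 6 already has 4; hence R3C6 = 5.
Column 2 already has 3; hence R5C2 = 6.
Column 4 already has 4, so R5C4 = 1.
Row 5 now contains 6; hence R5C5 = 3.
Cage i needs product 40, which forces R6C3 = 5.
Column 4 already has 4, which forces R6C4 = 2.
Column 5 now contains 3, leaving R6C5 = 6.
1 is placed in column 2, so R1C2 = 2.
2 is placed in column 3, which forces R1C3 = 1.
Row 5 now contains 3, leaving R5C1 = 5.
Row 5 now contains 1; hence R5C3 = 4.
Row 6 already has 5, so R6C1 = 3.
2 is placed in row 6, so R6C2 = 4.
The full grid is 6 2 1 5 4 3 / 1 3 2 4 5 6 / 4 1 6 3 2 5 / 2 5 3 6 1 4 / 5 6 4 1 3 2 / 3 4 5 2 6 1.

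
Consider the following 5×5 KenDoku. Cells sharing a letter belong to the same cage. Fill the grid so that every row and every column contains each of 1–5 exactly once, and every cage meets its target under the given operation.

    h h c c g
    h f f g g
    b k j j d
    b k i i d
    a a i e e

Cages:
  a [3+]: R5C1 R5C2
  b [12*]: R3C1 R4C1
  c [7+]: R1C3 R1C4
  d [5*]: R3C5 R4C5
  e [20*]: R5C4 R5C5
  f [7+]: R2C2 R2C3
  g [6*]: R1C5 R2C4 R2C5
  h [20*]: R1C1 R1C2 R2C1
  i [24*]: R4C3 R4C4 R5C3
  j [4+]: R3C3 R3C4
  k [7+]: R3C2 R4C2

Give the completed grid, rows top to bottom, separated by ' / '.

The only place for 2 in row 3 is R3C2.
The two cells of cage k must have sum 7, leaving R4C2 = 5.
5 is placed in row 4, which forces R4C5 = 1.
Cage a's pair has sum 3; hence R5C1 = 2.
Column 2 now contains 2; hence R5C2 = 1.
Column 2 already has 1, leaving R1C2 = 4.
Column 2 now contains 4, leaving R2C2 = 3.
Row 2 now contains 3, so R2C3 = 4.
Cage g has product 6; hence R2C4 = 1.
Row 2 now contains 3, which forces R2C5 = 2.
Column 4 already has 1, so R3C4 = 3.
Column 5 now contains 1, leaving R3C5 = 5.
4 is placed in column 3, so R5C3 = 3.
Column 5 already has 5, so R5C5 = 4.
Cage h needs product 20, so R1C1 = 1.
Column 5 already has 2; hence R1C5 = 3.
Row 2 already has 1, which forces R2C1 = 5.
3 is placed in row 3; hence R3C1 = 4.
3 is placed in row 3, so R3C3 = 1.
Cage b's pair has product 12, so R4C1 = 3.
3 is placed in column 3; hence R4C3 = 2.
Cage i has product 24, leaving R4C4 = 4.
4 is placed in row 5, which forces R5C4 = 5.
2 is placed in column 3, leaving R1C3 = 5.
Column 4 now contains 5; hence R1C4 = 2.

1 4 5 2 3 / 5 3 4 1 2 / 4 2 1 3 5 / 3 5 2 4 1 / 2 1 3 5 4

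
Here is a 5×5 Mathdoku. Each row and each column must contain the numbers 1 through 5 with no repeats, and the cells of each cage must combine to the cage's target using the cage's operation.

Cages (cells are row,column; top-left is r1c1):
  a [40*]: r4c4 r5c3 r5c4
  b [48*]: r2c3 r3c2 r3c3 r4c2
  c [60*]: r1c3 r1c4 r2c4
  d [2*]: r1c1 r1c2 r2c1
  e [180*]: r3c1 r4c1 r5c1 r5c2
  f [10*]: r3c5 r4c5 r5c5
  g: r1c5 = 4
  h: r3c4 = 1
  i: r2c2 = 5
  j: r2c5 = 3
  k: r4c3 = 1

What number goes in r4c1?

3

The 3 cells of cage d must have product 2, so r1c1 = 2.
The 3 cells of cage d must have product 2, so r1c2 = 1.
Cage g is given, so r1c5 = 4.
The 3 cells of cage d must have product 2, which forces r2c1 = 1.
I is a freebie, which forces r2c2 = 5.
J is a freebie, so r2c5 = 3.
Cage h is given, leaving r3c4 = 1.
Cage k is given, leaving r4c3 = 1.
The 4 cells of cage e must have product 180; hence r5c2 = 3.
Cage b has product 48, leaving r2c3 = 2.
Row 2 already has 3; hence r2c4 = 4.
Cage b has product 48, so r3c3 = 3.
Cage f has product 10, which forces r5c5 = 1.
Column 3 now contains 3, so r1c3 = 5.
Cage c has product 60, so r1c4 = 3.
The 4 cells of cage e must have product 180, leaving r4c1 = 3.
The 3 cells of cage a must have product 40, leaving r5c3 = 4.
Cage e has product 180, so r3c1 = 4.
4 is placed in row 3, leaving r3c2 = 2.
Row 3 now contains 2, leaving r3c5 = 5.
Column 2 now contains 2; hence r4c2 = 4.
Column 5 now contains 5, leaving r4c5 = 2.
Row 5 now contains 4; hence r5c1 = 5.
5 is placed in row 5, which forces r5c4 = 2.
2 is placed in row 4, which forces r4c4 = 5.
Filled in: 2 1 5 3 4 / 1 5 2 4 3 / 4 2 3 1 5 / 3 4 1 5 2 / 5 3 4 2 1.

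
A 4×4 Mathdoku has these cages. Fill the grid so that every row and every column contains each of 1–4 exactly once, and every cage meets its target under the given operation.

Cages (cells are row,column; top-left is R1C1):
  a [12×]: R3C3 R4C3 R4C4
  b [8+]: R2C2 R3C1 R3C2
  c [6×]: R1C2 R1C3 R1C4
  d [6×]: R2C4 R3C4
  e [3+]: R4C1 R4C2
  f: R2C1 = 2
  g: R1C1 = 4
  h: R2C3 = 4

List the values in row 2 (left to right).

G is a freebie, which forces R1C1 = 4.
Cage f is given; hence R2C1 = 2.
H is a freebie, so R2C3 = 4.
Row 2 already has 2, so R2C4 = 3.
Column 4 now contains 3, so R3C4 = 2.
Column 1 already has 2; hence R4C1 = 1.
1 is placed in row 4, which forces R4C2 = 2.
1 is placed in row 4, which forces R4C3 = 3.
1 is placed in row 4, so R4C4 = 4.
The 3 cells of cage c must have product 6, which forces R1C2 = 3.
Cage c needs product 6, leaving R1C3 = 2.
2 is placed in column 4; hence R1C4 = 1.
3 is placed in row 2; hence R2C2 = 1.
1 is placed in column 1; hence R3C1 = 3.
Cage b needs sum 8; hence R3C2 = 4.
3 is placed in column 3; hence R3C3 = 1.
The full grid is 4 3 2 1 / 2 1 4 3 / 3 4 1 2 / 1 2 3 4.

2 1 4 3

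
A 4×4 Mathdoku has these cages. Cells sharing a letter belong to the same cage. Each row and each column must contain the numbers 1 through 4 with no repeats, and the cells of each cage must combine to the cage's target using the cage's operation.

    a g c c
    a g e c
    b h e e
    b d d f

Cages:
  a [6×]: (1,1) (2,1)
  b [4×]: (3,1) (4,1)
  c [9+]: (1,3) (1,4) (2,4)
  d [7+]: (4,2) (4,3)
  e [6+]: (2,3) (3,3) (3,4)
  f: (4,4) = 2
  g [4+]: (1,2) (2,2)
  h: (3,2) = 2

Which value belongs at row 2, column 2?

H is a freebie, so (3,2) = 2.
Cage f is a single given cell, leaving (4,4) = 2.
In row 2, 4 can only go at (2,4), so (2,4) = 4.
In row 1, 4 can only go at (1,3), so (1,3) = 4.
Cage c has sum 9, leaving (1,4) = 1.
Cage e has sum 6, leaving (2,3) = 2.
Column 4 now contains 1, leaving (3,4) = 3.
Cage d's pair has sum 7, which forces (4,2) = 4.
Column 3 already has 4, so (4,3) = 3.
The two cells of cage a must have product 6, leaving (1,1) = 2.
Row 1 now contains 1, so (1,2) = 3.
Row 2 now contains 2, leaving (2,1) = 3.
The two cells of cage g must have sum 4, so (2,2) = 1.
Cage b's pair has product 4; hence (3,1) = 4.
3 is placed in row 3, so (3,3) = 1.
Row 4 already has 4, so (4,1) = 1.
Filled in: 2 3 4 1 / 3 1 2 4 / 4 2 1 3 / 1 4 3 2.

1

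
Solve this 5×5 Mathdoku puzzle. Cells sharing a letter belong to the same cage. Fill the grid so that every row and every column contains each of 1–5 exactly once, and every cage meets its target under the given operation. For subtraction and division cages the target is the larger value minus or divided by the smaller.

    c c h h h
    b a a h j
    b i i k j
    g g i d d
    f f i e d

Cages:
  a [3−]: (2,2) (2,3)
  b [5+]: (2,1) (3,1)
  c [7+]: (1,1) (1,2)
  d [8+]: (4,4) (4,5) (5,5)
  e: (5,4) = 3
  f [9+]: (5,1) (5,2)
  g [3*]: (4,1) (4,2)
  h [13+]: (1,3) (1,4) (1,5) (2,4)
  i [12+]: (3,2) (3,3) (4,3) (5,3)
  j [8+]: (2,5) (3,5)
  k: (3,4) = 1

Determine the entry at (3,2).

4

Cage k is given, so (3,4) = 1.
Cage e is a single given cell, so (5,4) = 3.
The only place for 1 in row 1 is (1,5).
Cage d needs sum 8, which forces (4,4) = 2.
Cage d needs sum 8, which forces (4,5) = 4.
Column 5 already has 1, so (5,5) = 2.
Cage h has sum 13, which forces (1,3) = 3.
Row 4 now contains 4, which forces (4,3) = 5.
Row 5 already has 2, so (5,3) = 1.
The only place for 4 in row 1 is (1,4).
4 is placed in column 4, which forces (2,4) = 5.
5 is placed in row 2, so (2,5) = 3.
Column 5 now contains 3; hence (3,5) = 5.
5 is placed in row 2, so (2,2) = 1.
Cage a's pair has difference 3; hence (2,3) = 4.
4 is placed in column 3, leaving (3,3) = 2.
Column 2 already has 1; hence (4,2) = 3.
1 is placed in row 2; hence (2,1) = 2.
Cage b's pair has sum 5; hence (3,1) = 3.
2 is placed in row 3, which forces (3,2) = 4.
Row 4 now contains 3; hence (4,1) = 1.
Column 2 now contains 4, which forces (5,2) = 5.
Column 1 already has 2, leaving (1,1) = 5.
Column 2 now contains 5, leaving (1,2) = 2.
5 is placed in row 5, so (5,1) = 4.
Completed grid: 5 2 3 4 1 / 2 1 4 5 3 / 3 4 2 1 5 / 1 3 5 2 4 / 4 5 1 3 2.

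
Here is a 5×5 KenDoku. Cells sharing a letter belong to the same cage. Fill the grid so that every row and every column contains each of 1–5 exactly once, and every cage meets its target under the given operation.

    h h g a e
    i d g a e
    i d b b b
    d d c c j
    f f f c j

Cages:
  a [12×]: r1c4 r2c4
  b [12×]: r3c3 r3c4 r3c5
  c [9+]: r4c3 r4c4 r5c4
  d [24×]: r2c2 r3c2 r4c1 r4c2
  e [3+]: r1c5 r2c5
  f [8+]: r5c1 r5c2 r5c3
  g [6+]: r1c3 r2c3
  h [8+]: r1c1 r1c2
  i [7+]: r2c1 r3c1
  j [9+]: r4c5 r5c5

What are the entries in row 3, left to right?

In row 3, 5 can only go at r3c1, so r3c1 = 5.
Column 1 already has 5, which forces r1c1 = 3.
Cage h needs two cells with sum 8, which forces r1c2 = 5.
3 is placed in row 1, so r1c4 = 4.
Cage i needs two cells with sum 7, leaving r2c1 = 2.
4 is placed in column 4, leaving r2c4 = 3.
Row 2 now contains 2, leaving r2c5 = 1.
3 is placed in column 4, leaving r3c4 = 1.
Column 5 already has 1, leaving r1c5 = 2.
1 is placed in row 2, so r2c2 = 4.
Row 2 now contains 4, which forces r2c3 = 5.
Cage d has product 24, so r4c1 = 1.
Cage c needs sum 9; hence r4c3 = 2.
The 3 cells of cage c must have sum 9, so r4c4 = 5.
Row 4 already has 5, which forces r4c5 = 4.
Column 1 already has 1; hence r5c1 = 4.
The 3 cells of cage c must have sum 9, so r5c4 = 2.
Column 5 now contains 4, leaving r5c5 = 5.
Row 1 now contains 2; hence r1c3 = 1.
Cage d needs product 24, leaving r3c2 = 2.
Cage b needs product 12, leaving r3c3 = 4.
Column 5 now contains 4; hence r3c5 = 3.
Row 4 already has 2, which forces r4c2 = 3.
Column 2 already has 3, leaving r5c2 = 1.
1 is placed in column 3; hence r5c3 = 3.
Filled in: 3 5 1 4 2 / 2 4 5 3 1 / 5 2 4 1 3 / 1 3 2 5 4 / 4 1 3 2 5.

5 2 4 1 3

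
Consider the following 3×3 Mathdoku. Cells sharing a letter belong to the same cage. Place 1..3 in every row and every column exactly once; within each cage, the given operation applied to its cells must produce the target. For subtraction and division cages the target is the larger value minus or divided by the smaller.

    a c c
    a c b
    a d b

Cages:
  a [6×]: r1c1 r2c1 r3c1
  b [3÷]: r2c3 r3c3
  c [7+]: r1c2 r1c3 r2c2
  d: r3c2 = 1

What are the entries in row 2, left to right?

Cage d is given, which forces r3c2 = 1.
Row 3 now contains 1, which forces r3c3 = 3.
Column 2 now contains 1, so r1c2 = 3.
3 is placed in column 3, so r1c3 = 2.
Cage c has sum 7, which forces r2c2 = 2.
3 is placed in column 3, which forces r2c3 = 1.
Row 3 now contains 3, leaving r3c1 = 2.
Row 1 already has 3; hence r1c1 = 1.
Row 2 now contains 1; hence r2c1 = 3.
Filled in: 1 3 2 / 3 2 1 / 2 1 3.

3 2 1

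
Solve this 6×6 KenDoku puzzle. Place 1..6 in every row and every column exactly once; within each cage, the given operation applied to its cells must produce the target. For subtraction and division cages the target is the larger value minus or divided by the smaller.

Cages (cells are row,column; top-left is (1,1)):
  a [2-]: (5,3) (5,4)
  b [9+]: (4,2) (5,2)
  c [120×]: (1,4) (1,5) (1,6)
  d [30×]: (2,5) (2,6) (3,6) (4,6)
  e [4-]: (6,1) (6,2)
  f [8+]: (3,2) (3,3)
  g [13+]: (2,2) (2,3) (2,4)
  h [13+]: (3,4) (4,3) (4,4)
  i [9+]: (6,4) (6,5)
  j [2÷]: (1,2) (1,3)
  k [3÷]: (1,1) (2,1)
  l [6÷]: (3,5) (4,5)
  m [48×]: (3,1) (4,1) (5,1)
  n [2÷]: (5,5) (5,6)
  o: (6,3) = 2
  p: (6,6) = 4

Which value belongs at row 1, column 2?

Cage o is a single given cell, which forces (6,3) = 2.
Cage p is given, which forces (6,6) = 4.
In column 1, 5 can only go at (6,1), so (6,1) = 5.
Row 6 now contains 5; hence (6,2) = 1.
Cage i needs two cells with sum 9, leaving (6,4) = 6.
(3,5) and (4,5) in column 5 are {1, 6}; hence (6,5) = 3.
Cage c has product 120, leaving (1,6) = 6.
The two cells of cage j must have quotient 2, which forces (1,2) = 2.
In row 1, 3 can only go at (1,1), so (1,1) = 3.
Column 1 now contains 3, leaving (2,1) = 1.
In row 1, 1 can only go at (1,3), so (1,3) = 1.
In column 4, 1 can only go at (5,4), so (5,4) = 1.
Cage a's pair has difference 2, leaving (5,3) = 3.
The two cells of cage n must have quotient 2, which forces (5,5) = 4.
Row 5 already has 1; hence (5,6) = 2.
Cage c needs product 120, leaving (1,4) = 4.
Column 5 already has 4; hence (1,5) = 5.
Cage d needs product 30, leaving (2,5) = 2.
The two cells of cage f must have sum 8, which forces (3,2) = 3.
3 is placed in column 3; hence (3,3) = 5.
Row 3 now contains 5, which forces (3,4) = 2.
Row 3 now contains 5, leaving (3,6) = 1.
Column 2 now contains 3; hence (4,2) = 4.
4 is placed in row 4, leaving (4,3) = 6.
Row 4 now contains 6; hence (4,5) = 1.
2 is placed in row 5, which forces (5,1) = 6.
Row 5 now contains 6, so (5,2) = 5.
Column 2 already has 5, which forces (2,2) = 6.
Column 3 already has 6, so (2,3) = 4.
Row 2 already has 2, leaving (2,4) = 3.
3 is placed in row 2; hence (2,6) = 5.
Row 3 already has 2, which forces (3,1) = 4.
1 is placed in row 3, leaving (3,5) = 6.
4 is placed in row 4, so (4,1) = 2.
Cage h has sum 13, leaving (4,4) = 5.
Column 6 already has 5, which forces (4,6) = 3.
The full grid is 3 2 1 4 5 6 / 1 6 4 3 2 5 / 4 3 5 2 6 1 / 2 4 6 5 1 3 / 6 5 3 1 4 2 / 5 1 2 6 3 4.

2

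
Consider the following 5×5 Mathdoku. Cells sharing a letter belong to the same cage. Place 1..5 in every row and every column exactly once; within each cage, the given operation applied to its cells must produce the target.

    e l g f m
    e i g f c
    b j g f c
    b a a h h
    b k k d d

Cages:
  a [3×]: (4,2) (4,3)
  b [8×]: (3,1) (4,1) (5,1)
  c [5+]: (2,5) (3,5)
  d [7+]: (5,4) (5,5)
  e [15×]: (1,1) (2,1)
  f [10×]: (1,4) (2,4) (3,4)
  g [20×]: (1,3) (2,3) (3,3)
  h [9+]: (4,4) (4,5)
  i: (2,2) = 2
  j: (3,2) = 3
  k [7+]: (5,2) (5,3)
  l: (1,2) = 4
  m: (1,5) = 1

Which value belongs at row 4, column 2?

L is a freebie, leaving (1,2) = 4.
Cage m is given; hence (1,5) = 1.
Cage i is a single given cell, leaving (2,2) = 2.
Cage j is a single given cell; hence (3,2) = 3.
3 is placed in column 2, which forces (4,2) = 1.
1 is placed in row 4, leaving (4,3) = 3.
3 is placed in column 2; hence (5,2) = 5.
Row 1 now contains 1, which forces (1,3) = 5.
Row 1 already has 5, so (1,4) = 2.
Cage c's pair has sum 5; hence (2,5) = 3.
The two cells of cage c must have sum 5, so (3,5) = 2.
Cage k needs two cells with sum 7, so (5,3) = 2.
3 is placed in column 5; hence (5,5) = 4.
Row 1 already has 5; hence (1,1) = 3.
3 is placed in row 2, so (2,1) = 5.
Row 2 now contains 5, so (2,4) = 1.
Cage b has product 8, which forces (3,1) = 4.
Row 3 now contains 4, which forces (3,3) = 1.
1 is placed in column 4, which forces (3,4) = 5.
Cage b has product 8; hence (4,1) = 2.
The two cells of cage h must have sum 9; hence (4,4) = 4.
4 is placed in column 5; hence (4,5) = 5.
4 is placed in row 5, leaving (5,1) = 1.
4 is placed in row 5, which forces (5,4) = 3.
1 is placed in row 2; hence (2,3) = 4.
Completed grid: 3 4 5 2 1 / 5 2 4 1 3 / 4 3 1 5 2 / 2 1 3 4 5 / 1 5 2 3 4.

1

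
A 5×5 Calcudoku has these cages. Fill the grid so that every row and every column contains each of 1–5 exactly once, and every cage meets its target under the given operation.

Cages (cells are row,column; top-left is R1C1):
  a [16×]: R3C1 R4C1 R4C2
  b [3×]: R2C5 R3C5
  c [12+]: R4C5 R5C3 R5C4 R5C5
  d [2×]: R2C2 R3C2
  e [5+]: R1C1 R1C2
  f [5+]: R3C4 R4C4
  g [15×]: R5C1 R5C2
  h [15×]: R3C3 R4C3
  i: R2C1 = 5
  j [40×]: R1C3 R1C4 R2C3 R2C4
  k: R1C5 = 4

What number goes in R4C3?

K is a freebie, so R1C5 = 4.
Cage i is given, which forces R2C1 = 5.
Column 1 already has 5, which forces R5C1 = 3.
3 is placed in row 5, which forces R5C2 = 5.
The two cells of cage e must have sum 5, so R1C1 = 2.
The two cells of cage e must have sum 5, so R1C2 = 3.
Column 1 already has 2, leaving R3C1 = 4.
Column 1 already has 4, which forces R4C1 = 1.
Cage c has sum 12, which forces R4C5 = 5.
The two cells of cage h must have product 15, which forces R3C3 = 5.
The 3 cells of cage a must have product 16; hence R4C2 = 4.
Row 4 now contains 5, which forces R4C3 = 3.
3 is placed in row 4; hence R4C4 = 2.
5 is placed in column 3, leaving R1C3 = 1.
The 4 cells of cage j must have product 40, leaving R1C4 = 5.
Cage j needs product 40, so R2C3 = 2.
Column 4 already has 2; hence R2C4 = 4.
Cage f's pair has sum 5, so R3C4 = 3.
Row 3 now contains 3, leaving R3C5 = 1.
2 is placed in column 3; hence R5C3 = 4.
4 is placed in column 4, leaving R5C4 = 1.
Column 5 already has 1, leaving R5C5 = 2.
2 is placed in row 2; hence R2C2 = 1.
Column 5 already has 1, so R2C5 = 3.
Row 3 now contains 1; hence R3C2 = 2.
Completed grid: 2 3 1 5 4 / 5 1 2 4 3 / 4 2 5 3 1 / 1 4 3 2 5 / 3 5 4 1 2.

3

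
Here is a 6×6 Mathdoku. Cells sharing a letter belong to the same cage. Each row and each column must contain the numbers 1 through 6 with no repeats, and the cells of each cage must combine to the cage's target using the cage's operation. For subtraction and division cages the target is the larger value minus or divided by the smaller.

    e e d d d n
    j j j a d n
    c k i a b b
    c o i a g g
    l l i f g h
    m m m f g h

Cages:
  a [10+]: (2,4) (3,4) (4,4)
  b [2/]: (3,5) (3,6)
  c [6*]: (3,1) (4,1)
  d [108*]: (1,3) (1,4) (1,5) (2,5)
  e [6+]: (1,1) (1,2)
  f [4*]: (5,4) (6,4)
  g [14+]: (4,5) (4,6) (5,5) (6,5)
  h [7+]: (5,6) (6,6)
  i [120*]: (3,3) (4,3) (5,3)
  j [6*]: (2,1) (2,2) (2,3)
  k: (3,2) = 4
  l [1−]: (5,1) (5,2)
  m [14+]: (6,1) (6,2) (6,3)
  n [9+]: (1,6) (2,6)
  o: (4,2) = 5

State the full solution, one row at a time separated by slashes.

4 2 1 6 3 5 / 3 1 2 5 6 4 / 6 4 5 3 1 2 / 1 5 6 2 4 3 / 2 3 4 1 5 6 / 5 6 3 4 2 1

K is a freebie, so (3,2) = 4.
O is a freebie, leaving (4,2) = 5.
In row 2, 4 can only go at (2,6), so (2,6) = 4.
The two cells of cage n must have sum 9; hence (1,6) = 5.
Row 1 already has 5, leaving (1,1) = 4.
Cage e needs two cells with sum 6, which forces (1,2) = 2.
Cage d has product 108, so (2,5) = 6.
Row 2 needs a 5, and only (2,4) is open for it.
The only place for 5 in row 3 is (3,3).
Cage m needs sum 14; hence (6,1) = 5.
5 is placed in column 1; hence (5,1) = 2.
Cage j needs product 6; hence (2,3) = 2.
In row 5, 5 can only go at (5,5), so (5,5) = 5.
The only place for 3 in row 5 is (5,2).
Cage j needs product 6, so (2,1) = 3.
3 is placed in column 2, so (2,2) = 1.
3 is placed in column 2, leaving (6,2) = 6.
The 3 cells of cage m must have sum 14, which forces (6,3) = 3.
Row 6 already has 6, leaving (6,6) = 1.
Cage f's pair has product 4, leaving (5,4) = 1.
Column 6 now contains 1, leaving (5,6) = 6.
1 is placed in row 6, which forces (6,4) = 4.
Row 6 already has 4, which forces (6,5) = 2.
Cage b needs two cells with quotient 2, which forces (3,5) = 1.
6 is placed in column 6, leaving (3,6) = 2.
The 3 cells of cage i must have product 120, leaving (4,3) = 6.
The 4 cells of cage g must have sum 14, which forces (4,5) = 4.
Cage g needs sum 14, which forces (4,6) = 3.
Row 5 now contains 6, leaving (5,3) = 4.
6 is placed in column 3, so (1,3) = 1.
The 4 cells of cage d must have product 108, leaving (1,4) = 6.
Column 5 already has 1; hence (1,5) = 3.
1 is placed in row 3, so (3,1) = 6.
2 is placed in row 3, leaving (3,4) = 3.
Row 4 now contains 6, which forces (4,1) = 1.
3 is placed in row 4, leaving (4,4) = 2.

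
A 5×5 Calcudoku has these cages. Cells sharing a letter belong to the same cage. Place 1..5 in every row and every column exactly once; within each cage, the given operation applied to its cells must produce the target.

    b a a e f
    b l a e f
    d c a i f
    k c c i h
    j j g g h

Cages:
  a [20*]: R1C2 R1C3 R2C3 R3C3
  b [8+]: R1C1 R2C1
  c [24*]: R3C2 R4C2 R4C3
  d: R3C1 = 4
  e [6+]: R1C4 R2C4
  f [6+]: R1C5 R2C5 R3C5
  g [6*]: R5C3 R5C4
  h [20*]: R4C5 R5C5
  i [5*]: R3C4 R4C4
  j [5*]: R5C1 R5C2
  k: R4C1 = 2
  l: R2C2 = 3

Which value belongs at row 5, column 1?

Cage l is a single given cell, which forces R2C2 = 3.
Cage d is given, leaving R3C1 = 4.
4 is placed in row 3; hence R3C2 = 2.
K is a freebie, leaving R4C1 = 2.
Column 2 now contains 2, which forces R4C2 = 4.
Row 4 already has 4; hence R4C3 = 3.
Row 4 already has 4; hence R4C5 = 5.
Column 3 already has 3, which forces R5C3 = 2.
Row 5 already has 2; hence R5C4 = 3.
Column 5 already has 5, so R5C5 = 4.
Cage b needs two cells with sum 8; hence R1C1 = 3.
Column 2 now contains 2, which forces R1C2 = 1.
Row 1 already has 1; hence R1C5 = 2.
Row 2 now contains 3; hence R2C1 = 5.
Column 5 already has 2, which forces R2C5 = 1.
Cage i's pair has product 5; hence R3C4 = 5.
1 is placed in column 5, which forces R3C5 = 3.
Row 4 now contains 5, which forces R4C4 = 1.
Column 1 already has 5; hence R5C1 = 1.
Column 2 now contains 1, so R5C2 = 5.
Cage a needs product 20, which forces R1C3 = 5.
Column 4 now contains 5, which forces R1C4 = 4.
1 is placed in row 2, which forces R2C3 = 4.
The two cells of cage e must have sum 6, so R2C4 = 2.
5 is placed in row 3, which forces R3C3 = 1.
Completed grid: 3 1 5 4 2 / 5 3 4 2 1 / 4 2 1 5 3 / 2 4 3 1 5 / 1 5 2 3 4.

1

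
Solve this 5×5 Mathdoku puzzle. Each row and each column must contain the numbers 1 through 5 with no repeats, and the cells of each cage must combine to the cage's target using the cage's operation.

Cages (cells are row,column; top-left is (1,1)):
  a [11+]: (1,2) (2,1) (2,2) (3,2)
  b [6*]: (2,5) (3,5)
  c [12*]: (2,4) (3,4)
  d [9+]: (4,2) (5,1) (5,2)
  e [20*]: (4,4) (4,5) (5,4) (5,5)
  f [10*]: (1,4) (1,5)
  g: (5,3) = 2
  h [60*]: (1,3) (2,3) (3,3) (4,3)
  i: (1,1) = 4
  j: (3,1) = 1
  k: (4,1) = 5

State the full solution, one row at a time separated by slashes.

Cage i is given, leaving (1,1) = 4.
J is a freebie; hence (3,1) = 1.
Cage k is given; hence (4,1) = 5.
Cage g is a single given cell; hence (5,3) = 2.
2 is placed in row 5; hence (5,1) = 3.
Column 1 already has 3, so (2,1) = 2.
Row 2 now contains 2, which forces (2,5) = 3.
3 is placed in column 5, so (3,5) = 2.
Cage f needs two cells with product 10, so (1,4) = 2.
Column 5 already has 2; hence (1,5) = 5.
Row 2 already has 3, leaving (2,4) = 4.
The two cells of cage c must have product 12; hence (3,4) = 3.
Column 4 now contains 4, leaving (4,4) = 1.
1 is placed in row 4, so (4,5) = 4.
Column 4 now contains 1; hence (5,4) = 5.
5 is placed in column 5, which forces (5,5) = 1.
Cage a has sum 11; hence (1,2) = 3.
The 4 cells of cage h must have product 60, leaving (1,3) = 1.
The 4 cells of cage a must have sum 11; hence (2,2) = 1.
Cage h needs product 60, which forces (2,3) = 5.
Row 3 now contains 3, leaving (3,2) = 5.
The 4 cells of cage h must have product 60; hence (3,3) = 4.
1 is placed in row 4, leaving (4,2) = 2.
Row 4 now contains 4; hence (4,3) = 3.
Row 5 now contains 5, leaving (5,2) = 4.

4 3 1 2 5 / 2 1 5 4 3 / 1 5 4 3 2 / 5 2 3 1 4 / 3 4 2 5 1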